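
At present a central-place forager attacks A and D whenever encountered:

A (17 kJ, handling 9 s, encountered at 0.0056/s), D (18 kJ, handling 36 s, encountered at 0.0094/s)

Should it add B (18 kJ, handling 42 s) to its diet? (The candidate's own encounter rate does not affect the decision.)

On A and D alone, R = ΣλE/(1+Σλh) = 0.2644/1.389 = 0.1904 kJ/s.
Profitability of B: 18/42 = 0.4286 kJ/s.
0.4286 > 0.1904, so adding B raises the average — include it.

Yes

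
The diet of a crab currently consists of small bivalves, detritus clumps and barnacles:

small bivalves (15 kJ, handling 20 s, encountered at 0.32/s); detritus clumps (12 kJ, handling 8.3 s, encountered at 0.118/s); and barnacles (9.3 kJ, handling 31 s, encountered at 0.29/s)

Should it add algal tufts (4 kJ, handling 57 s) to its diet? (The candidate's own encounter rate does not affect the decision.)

On small bivalves, detritus clumps and barnacles alone, R = ΣλE/(1+Σλh) = 8.913/17.37 = 0.5131 kJ/s.
algal tufts: E/h = 4/57 = 0.07018 kJ/s.
0.07018 < 0.5131, so adding algal tufts would lower the average — exclude it.

No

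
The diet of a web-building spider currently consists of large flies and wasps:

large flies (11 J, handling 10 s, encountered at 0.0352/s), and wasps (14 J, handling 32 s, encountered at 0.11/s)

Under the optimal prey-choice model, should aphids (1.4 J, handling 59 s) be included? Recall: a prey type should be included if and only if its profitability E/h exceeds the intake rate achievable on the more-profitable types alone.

On large flies and wasps alone, R = ΣλE/(1+Σλh) = 1.927/4.872 = 0.3956 J/s.
Profitability of aphids: 1.4/59 = 0.02373 J/s.
Since 0.02373 < R, time spent handling aphids is better spent searching.

No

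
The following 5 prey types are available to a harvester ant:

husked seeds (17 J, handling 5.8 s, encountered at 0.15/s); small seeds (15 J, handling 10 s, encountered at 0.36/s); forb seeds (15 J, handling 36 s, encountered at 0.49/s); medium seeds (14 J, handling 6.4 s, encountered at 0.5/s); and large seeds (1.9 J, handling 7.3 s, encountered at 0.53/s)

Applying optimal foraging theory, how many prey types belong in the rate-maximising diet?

Rank by E/h (J/s): husked seeds 2.93, medium seeds 2.19, small seeds 1.5, forb seeds 0.417, large seeds 0.26. Include each in turn until the next type's E/h falls below the running intake rate.
Rate on top 1: 1.364. medium seeds: 2.19 > 1.364 → include.
Rate on top 2: 1.884. small seeds: 1.5 < 1.884 → exclude; stop.
Optimal diet: husked seeds, medium seeds — 2 of 5 types.

2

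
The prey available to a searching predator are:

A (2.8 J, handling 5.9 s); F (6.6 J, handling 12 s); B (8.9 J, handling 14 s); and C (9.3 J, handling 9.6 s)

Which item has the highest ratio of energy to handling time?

C

Profitability E/h (J/s): A = 2.8/5.9 = 0.475, F = 6.6/12 = 0.55, B = 8.9/14 = 0.636, C = 9.3/9.6 = 0.969.
Ranked: C > B > F > A.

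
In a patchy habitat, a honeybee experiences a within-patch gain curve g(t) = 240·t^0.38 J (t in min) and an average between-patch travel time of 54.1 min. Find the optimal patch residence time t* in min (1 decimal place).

33.2 min

Maximise g(t)/(T+t): set derivative to zero → g'(t)(T+t) = g(t).
g'(t) = 0.38·240·t^-0.62. Setting 0.38·240·t^-0.62 = 240·t^0.38/(54.1+t) gives 0.38(54.1+t) = t, so 0.62·t = 0.38×54.1.
t* = 0.38×54.1/0.62 = 33.16 min.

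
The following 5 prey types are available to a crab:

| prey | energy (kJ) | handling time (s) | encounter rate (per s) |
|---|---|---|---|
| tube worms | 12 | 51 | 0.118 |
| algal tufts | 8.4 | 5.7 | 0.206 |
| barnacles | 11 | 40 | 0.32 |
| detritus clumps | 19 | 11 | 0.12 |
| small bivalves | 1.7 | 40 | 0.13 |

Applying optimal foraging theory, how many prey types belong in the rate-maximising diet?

2

Rank by E/h (kJ/s): detritus clumps 1.73, algal tufts 1.47, barnacles 0.275, tube worms 0.235, small bivalves 0.0425. Include each in turn until the next type's E/h falls below the running intake rate.
Rate on top 1: 0.9828. algal tufts: 1.47 > 0.9828 → include.
Rate on top 2: 1.148. barnacles: 0.275 < 1.148 → exclude; stop.
Optimal diet: detritus clumps, algal tufts — 2 of 5 types.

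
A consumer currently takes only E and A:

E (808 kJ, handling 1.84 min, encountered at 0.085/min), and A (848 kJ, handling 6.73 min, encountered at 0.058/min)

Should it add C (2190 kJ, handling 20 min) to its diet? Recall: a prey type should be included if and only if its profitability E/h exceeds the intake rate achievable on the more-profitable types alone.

Yes

On E and A alone, R = ΣλE/(1+Σλh) = 117.9/1.547 = 76.2 kJ/min.
Profitability of C: 2190/20 = 109.5 kJ/min.
109.5 > 76.2, so adding C raises the average — include it.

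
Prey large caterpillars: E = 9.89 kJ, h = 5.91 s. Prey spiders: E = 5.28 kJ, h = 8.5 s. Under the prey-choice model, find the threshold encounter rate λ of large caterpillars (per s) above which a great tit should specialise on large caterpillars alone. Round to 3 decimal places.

The zero-one rule: include spiders iff E₂/h₂ > λE₁/(1+λh₁). Equality gives the switch point.
λE₁h₂ = E₂ + λE₂h₁ ⇒ λ = E₂/(E₁h₂ − E₂h₁) = 5.28/(84.06 − 31.2) = 0.09989 per s.

0.100 per s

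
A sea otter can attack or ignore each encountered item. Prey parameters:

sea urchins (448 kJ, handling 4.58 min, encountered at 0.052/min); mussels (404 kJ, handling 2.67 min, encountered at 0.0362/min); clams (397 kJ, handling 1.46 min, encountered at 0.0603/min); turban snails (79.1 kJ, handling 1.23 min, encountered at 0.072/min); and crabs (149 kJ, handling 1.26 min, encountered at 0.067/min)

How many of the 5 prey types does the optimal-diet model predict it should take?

5

Rank by E/h (kJ/min): clams 272, mussels 151, crabs 118, sea urchins 97.8, turban snails 64.3. Include each in turn until the next type's E/h falls below the running intake rate.
Rate on top 1: 22. mussels: 151 > 22 → include.
Rate on top 2: 32.55. crabs: 118 > 32.55 → include.
Rate on top 3: 38.25. sea urchins: 97.8 > 38.25 → include.
Rate on top 4: 47.66. turban snails: 64.3 > 47.66 → include.
Optimal diet: clams, mussels, crabs, sea urchins, turban snails — 5 of 5 types.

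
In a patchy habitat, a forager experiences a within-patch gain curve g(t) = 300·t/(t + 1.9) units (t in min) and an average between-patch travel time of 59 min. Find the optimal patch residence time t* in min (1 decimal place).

10.6 min

Optimal t* satisfies g'(t*) = g(t*)/(T + t*).
g'(t) = 300·1.9/(t + 1.9)². Setting 300·1.9/(t+1.9)² = 300t/[(t+1.9)(59+t)] gives 1.9(59+t) = t(t+1.9), so t² = 1.9×59 = 112.1.
t* = √112.1 = 10.59 min.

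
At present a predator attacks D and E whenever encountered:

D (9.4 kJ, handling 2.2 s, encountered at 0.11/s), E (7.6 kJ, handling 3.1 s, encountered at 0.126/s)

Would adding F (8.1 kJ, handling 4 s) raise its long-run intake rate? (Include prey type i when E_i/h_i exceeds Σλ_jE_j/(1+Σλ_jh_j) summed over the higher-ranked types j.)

Yes

On D and E alone, R = ΣλE/(1+Σλh) = 1.992/1.633 = 1.22 kJ/s.
F: E/h = 8.1/4 = 2.025 kJ/s.
2.025 > 1.22, so adding F raises the average — include it.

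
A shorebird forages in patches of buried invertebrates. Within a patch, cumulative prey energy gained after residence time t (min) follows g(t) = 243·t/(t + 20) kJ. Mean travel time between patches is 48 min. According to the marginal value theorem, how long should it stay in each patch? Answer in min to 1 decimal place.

31.0 min

Maximise g(t)/(T+t): set derivative to zero → g'(t)(T+t) = g(t).
g'(t) = 243·20/(t + 20)². Setting 243·20/(t+20)² = 243t/[(t+20)(48+t)] gives 20(48+t) = t(t+20), so t² = 20×48 = 960.
t* = √960 = 30.98 min.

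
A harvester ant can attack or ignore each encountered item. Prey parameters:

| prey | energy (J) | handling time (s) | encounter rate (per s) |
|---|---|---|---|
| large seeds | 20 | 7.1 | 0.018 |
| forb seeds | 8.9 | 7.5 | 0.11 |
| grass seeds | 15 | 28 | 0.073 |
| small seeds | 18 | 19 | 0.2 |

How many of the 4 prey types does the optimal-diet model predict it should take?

3

Rank by E/h (J/s): large seeds 2.82, forb seeds 1.19, small seeds 0.947, grass seeds 0.536. Include each in turn until the next type's E/h falls below the running intake rate.
Rate on top 1: 0.3192. forb seeds: 1.19 > 0.3192 → include.
Rate on top 2: 0.6857. small seeds: 0.947 > 0.6857 → include.
Rate on top 3: 0.8585. grass seeds: 0.536 < 0.8585 → exclude; stop.
Optimal diet: large seeds, forb seeds, small seeds — 3 of 4 types.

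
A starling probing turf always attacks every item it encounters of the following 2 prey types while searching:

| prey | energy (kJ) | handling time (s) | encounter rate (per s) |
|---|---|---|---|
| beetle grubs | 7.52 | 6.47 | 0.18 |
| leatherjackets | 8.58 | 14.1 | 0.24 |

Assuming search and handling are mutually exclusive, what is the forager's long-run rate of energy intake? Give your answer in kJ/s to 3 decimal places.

Energy encountered per unit search time: 0.18×7.52 + 0.24×8.58 = 3.413 kJ/s.
Handling time per unit search time: 0.18×6.47 + 0.24×14.1 = 4.549.
Rate = 3.413/(1 + 4.549) = 0.6151 kJ/s.

0.615 kJ/s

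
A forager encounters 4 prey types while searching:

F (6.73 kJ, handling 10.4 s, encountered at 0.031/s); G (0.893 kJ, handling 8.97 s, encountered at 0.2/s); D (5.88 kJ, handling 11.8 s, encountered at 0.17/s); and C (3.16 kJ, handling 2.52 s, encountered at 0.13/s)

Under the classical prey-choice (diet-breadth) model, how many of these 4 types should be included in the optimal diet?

Rank by E/h (kJ/s): C 1.25, F 0.647, D 0.498, G 0.0996. Include each in turn until the next type's E/h falls below the running intake rate.
Rate on top 1: 0.3094. F: 0.647 > 0.3094 → include.
Rate on top 2: 0.3754. D: 0.498 > 0.3754 → include.
Rate on top 3: 0.4428. G: 0.0996 < 0.4428 → exclude; stop.
Optimal diet: C, F, D — 3 of 4 types.

3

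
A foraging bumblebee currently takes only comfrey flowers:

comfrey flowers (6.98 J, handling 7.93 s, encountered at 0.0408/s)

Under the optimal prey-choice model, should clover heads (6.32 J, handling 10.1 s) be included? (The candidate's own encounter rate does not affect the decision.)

On comfrey flowers alone, R = ΣλE/(1+Σλh) = 0.2848/1.324 = 0.2152 J/s.
Profitability of clover heads: 6.32/10.1 = 0.6257 J/s.
0.6257 > 0.2152, so adding clover heads raises the average — include it.

Yes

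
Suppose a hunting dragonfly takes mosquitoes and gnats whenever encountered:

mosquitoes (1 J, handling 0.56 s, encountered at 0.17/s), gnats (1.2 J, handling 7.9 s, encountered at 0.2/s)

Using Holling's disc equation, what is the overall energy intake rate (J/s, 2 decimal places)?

R = (0.17×1 + 0.2×1.2) / (1 + 0.17×0.56 + 0.2×7.9) = 0.41/2.675 = 0.1533 J/s.

0.15 J/s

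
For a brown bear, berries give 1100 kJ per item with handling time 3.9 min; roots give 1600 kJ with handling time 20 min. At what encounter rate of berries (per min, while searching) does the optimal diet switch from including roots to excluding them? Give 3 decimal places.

0.102 per min

The zero-one rule: include roots iff E₂/h₂ > λE₁/(1+λh₁). Equality gives the switch point.
λE₁h₂ = E₂ + λE₂h₁ ⇒ λ = E₂/(E₁h₂ − E₂h₁) = 1600/(2.2e+04 − 6240) = 0.1015 per min.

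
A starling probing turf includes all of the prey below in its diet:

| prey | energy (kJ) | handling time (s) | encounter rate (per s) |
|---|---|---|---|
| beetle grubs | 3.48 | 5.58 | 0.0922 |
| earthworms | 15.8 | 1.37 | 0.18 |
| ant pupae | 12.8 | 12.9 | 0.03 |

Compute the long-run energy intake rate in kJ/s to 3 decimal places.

1.652 kJ/s

Energy encountered per unit search time: 0.0922×3.48 + 0.18×15.8 + 0.03×12.8 = 3.549 kJ/s.
Handling time per unit search time: 0.0922×5.58 + 0.18×1.37 + 0.03×12.9 = 1.148.
Rate = 3.549/(1 + 1.148) = 1.652 kJ/s.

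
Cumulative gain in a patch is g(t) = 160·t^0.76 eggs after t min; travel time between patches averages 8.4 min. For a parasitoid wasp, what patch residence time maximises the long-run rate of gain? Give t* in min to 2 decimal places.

26.60 min

Optimal t* satisfies g'(t*) = g(t*)/(T + t*).
g'(t) = 0.76·160·t^-0.24. Setting 0.76·160·t^-0.24 = 160·t^0.76/(8.4+t) gives 0.76(8.4+t) = t, so 0.24·t = 0.76×8.4.
t* = 0.76×8.4/0.24 = 26.6 min.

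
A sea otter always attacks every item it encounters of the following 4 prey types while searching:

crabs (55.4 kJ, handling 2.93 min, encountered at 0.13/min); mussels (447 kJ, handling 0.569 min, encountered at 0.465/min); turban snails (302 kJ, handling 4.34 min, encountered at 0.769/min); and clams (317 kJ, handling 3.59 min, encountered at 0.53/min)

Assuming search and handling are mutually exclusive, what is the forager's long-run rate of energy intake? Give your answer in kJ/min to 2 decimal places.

89.36 kJ/min

Energy encountered per unit search time: 0.13×55.4 + 0.465×447 + 0.769×302 + 0.53×317 = 615.3 kJ/min.
Handling time per unit search time: 0.13×2.93 + 0.465×0.569 + 0.769×4.34 + 0.53×3.59 = 5.886.
Rate = 615.3/(1 + 5.886) = 89.36 kJ/min.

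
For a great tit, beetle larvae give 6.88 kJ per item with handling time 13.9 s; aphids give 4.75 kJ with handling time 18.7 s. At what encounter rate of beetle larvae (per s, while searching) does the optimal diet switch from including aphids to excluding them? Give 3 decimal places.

0.076 per s

Drop aphids once their profitability E₂/h₂ falls below the rate achievable on beetle larvae alone: E₂/h₂ = λE₁/(1 + λh₁).
Solve for λ: λE₁h₂ = E₂(1 + λh₁) → λ(E₁h₂ − E₂h₁) = E₂ → λ = E₂/(E₁h₂ − E₂h₁).
λ = 4.75/(6.88×18.7 − 4.75×13.9) = 4.75/62.63 = 0.07584 per s.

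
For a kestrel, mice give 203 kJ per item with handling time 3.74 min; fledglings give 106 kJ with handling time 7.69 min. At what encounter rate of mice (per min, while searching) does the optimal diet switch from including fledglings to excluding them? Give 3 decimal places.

Drop fledglings once their profitability E₂/h₂ falls below the rate achievable on mice alone: E₂/h₂ = λE₁/(1 + λh₁).
Solve for λ: λE₁h₂ = E₂(1 + λh₁) → λ(E₁h₂ − E₂h₁) = E₂ → λ = E₂/(E₁h₂ − E₂h₁).
λ = 106/(203×7.69 − 106×3.74) = 106/1165 = 0.09102 per min.

0.091 per min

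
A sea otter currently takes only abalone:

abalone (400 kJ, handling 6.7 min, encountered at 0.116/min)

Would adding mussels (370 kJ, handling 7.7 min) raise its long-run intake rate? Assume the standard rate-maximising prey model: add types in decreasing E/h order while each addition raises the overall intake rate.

Intake rate on the current diet: R = (0.116×400) / (1 + 0.116×6.7) = 46.4/1.777 = 26.11 kJ/min.
Profitability of mussels: 370/7.7 = 48.05 kJ/min.
48.05 > 26.11, so adding mussels raises the average — include it.

Yes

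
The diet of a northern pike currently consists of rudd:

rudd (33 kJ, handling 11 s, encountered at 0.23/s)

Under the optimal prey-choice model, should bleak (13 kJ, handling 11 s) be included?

Intake rate on the current diet: R = (0.23×33) / (1 + 0.23×11) = 7.59/3.53 = 2.15 kJ/s.
Profitability of bleak: 13/11 = 1.182 kJ/s.
1.182 < 2.15, so adding bleak would lower the average — exclude it.

No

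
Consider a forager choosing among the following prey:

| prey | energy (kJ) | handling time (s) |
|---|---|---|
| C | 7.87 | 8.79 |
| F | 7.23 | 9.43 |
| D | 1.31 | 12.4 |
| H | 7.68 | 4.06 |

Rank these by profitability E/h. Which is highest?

In descending order of E/h:
H: 7.68/4.06 = 1.89 kJ/s
C: 7.87/8.79 = 0.895 kJ/s
F: 7.23/9.43 = 0.767 kJ/s
D: 1.31/12.4 = 0.106 kJ/s

H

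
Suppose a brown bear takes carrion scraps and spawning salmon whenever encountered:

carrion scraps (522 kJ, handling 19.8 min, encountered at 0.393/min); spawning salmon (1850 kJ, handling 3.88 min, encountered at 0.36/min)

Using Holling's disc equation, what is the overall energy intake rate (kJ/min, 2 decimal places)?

85.59 kJ/min

Energy encountered per unit search time: 0.393×522 + 0.36×1850 = 871.1 kJ/min.
Handling time per unit search time: 0.393×19.8 + 0.36×3.88 = 9.178.
Rate = 871.1/(1 + 9.178) = 85.59 kJ/min.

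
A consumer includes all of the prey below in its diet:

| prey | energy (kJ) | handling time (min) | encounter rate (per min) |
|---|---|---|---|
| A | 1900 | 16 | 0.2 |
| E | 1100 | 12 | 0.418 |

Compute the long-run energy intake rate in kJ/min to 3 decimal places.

91.124 kJ/min

R = Σλ_iE_i / (1 + Σλ_ih_i)
Numerator: 0.2×1900 + 0.418×1100 = 839.8
Denominator: 1 + 0.2×16 + 0.418×12 = 9.216
R = 839.8/9.216 = 91.12 kJ/min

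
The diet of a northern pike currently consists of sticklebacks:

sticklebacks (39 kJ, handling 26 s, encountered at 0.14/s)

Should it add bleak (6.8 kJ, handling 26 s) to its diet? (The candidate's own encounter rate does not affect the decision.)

Intake rate on the current diet: R = (0.14×39) / (1 + 0.14×26) = 5.46/4.64 = 1.177 kJ/s.
Profitability of bleak: 6.8/26 = 0.2615 kJ/s.
0.2615 < 1.177, so adding bleak would lower the average — exclude it.

No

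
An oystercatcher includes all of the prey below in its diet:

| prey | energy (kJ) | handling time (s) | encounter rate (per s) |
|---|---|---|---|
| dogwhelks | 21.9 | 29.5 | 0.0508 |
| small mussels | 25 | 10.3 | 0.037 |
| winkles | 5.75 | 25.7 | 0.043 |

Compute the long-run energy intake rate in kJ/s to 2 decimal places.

0.57 kJ/s

Energy encountered per unit search time: 0.0508×21.9 + 0.037×25 + 0.043×5.75 = 2.285 kJ/s.
Handling time per unit search time: 0.0508×29.5 + 0.037×10.3 + 0.043×25.7 = 2.985.
Rate = 2.285/(1 + 2.985) = 0.5734 kJ/s.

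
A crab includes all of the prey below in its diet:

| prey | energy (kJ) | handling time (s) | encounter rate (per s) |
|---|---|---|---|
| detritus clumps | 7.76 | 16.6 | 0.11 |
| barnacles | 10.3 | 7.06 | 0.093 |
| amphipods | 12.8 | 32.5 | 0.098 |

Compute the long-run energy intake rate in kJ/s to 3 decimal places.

0.460 kJ/s

R = Σλ_iE_i / (1 + Σλ_ih_i)
Numerator: 0.11×7.76 + 0.093×10.3 + 0.098×12.8 = 3.066
Denominator: 1 + 0.11×16.6 + 0.093×7.06 + 0.098×32.5 = 6.668
R = 3.066/6.668 = 0.4598 kJ/s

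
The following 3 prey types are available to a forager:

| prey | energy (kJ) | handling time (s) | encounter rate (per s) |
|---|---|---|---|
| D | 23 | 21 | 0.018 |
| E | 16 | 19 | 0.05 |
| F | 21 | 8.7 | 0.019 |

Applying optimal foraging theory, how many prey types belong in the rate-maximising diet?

3

Rank by E/h (kJ/s): F 2.41, D 1.1, E 0.842. Include each in turn until the next type's E/h falls below the running intake rate.
Rate on top 1: 0.3424. D: 1.1 > 0.3424 → include.
Rate on top 2: 0.5268. E: 0.842 > 0.5268 → include.
Optimal diet: F, D, E — 3 of 3 types.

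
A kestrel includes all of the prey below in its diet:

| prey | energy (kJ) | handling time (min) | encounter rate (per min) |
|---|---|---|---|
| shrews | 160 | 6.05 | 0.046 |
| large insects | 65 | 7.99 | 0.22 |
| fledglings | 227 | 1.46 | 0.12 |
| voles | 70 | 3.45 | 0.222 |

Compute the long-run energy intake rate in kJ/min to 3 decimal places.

16.202 kJ/min

Energy encountered per unit search time: 0.046×160 + 0.22×65 + 0.12×227 + 0.222×70 = 64.44 kJ/min.
Handling time per unit search time: 0.046×6.05 + 0.22×7.99 + 0.12×1.46 + 0.222×3.45 = 2.977.
Rate = 64.44/(1 + 2.977) = 16.2 kJ/min.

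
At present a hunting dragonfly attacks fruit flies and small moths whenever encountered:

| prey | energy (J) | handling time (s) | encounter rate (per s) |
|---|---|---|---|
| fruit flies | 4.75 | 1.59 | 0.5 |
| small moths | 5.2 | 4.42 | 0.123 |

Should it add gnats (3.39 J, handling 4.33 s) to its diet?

Intake rate on the current diet: R = (0.5×4.75 + 0.123×5.2) / (1 + 0.5×1.59 + 0.123×4.42) = 3.015/2.339 = 1.289 J/s.
Profitability of gnats: 3.39/4.33 = 0.7829 J/s.
0.7829 < 1.289, so adding gnats would lower the average — exclude it.

No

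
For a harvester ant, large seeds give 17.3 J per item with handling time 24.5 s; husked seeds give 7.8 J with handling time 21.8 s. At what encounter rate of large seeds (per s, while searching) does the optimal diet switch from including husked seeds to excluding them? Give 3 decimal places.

0.042 per s

At the threshold, the rate on large seeds alone equals the profitability of husked seeds: λ·17.3/(1 + λ·24.5) = 7.8/21.8 = 0.3578.
Rearranging, λ(17.3 − 0.3578×24.5) = 0.3578, so λ = 0.3578/8.534 = 0.04193 per s.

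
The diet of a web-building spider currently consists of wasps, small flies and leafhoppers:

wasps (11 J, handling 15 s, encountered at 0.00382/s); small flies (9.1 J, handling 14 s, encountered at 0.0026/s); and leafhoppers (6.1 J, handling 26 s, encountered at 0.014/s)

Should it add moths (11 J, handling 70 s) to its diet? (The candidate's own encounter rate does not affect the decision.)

Intake rate on the current diet: R = (0.00382×11 + 0.0026×9.1 + 0.014×6.1) / (1 + 0.00382×15 + 0.0026×14 + 0.014×26) = 0.1511/1.458 = 0.1036 J/s.
Profitability of moths: 11/70 = 0.1571 J/s.
0.1571 > 0.1036, so adding moths raises the average — include it.

Yes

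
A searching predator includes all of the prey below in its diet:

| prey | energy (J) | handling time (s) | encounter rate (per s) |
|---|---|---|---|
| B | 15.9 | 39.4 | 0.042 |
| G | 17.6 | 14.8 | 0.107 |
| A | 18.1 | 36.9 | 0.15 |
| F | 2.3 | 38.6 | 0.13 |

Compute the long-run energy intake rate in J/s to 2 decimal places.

Energy encountered per unit search time: 0.042×15.9 + 0.107×17.6 + 0.15×18.1 + 0.13×2.3 = 5.565 J/s.
Handling time per unit search time: 0.042×39.4 + 0.107×14.8 + 0.15×36.9 + 0.13×38.6 = 13.79.
Rate = 5.565/(1 + 13.79) = 0.3762 J/s.

0.38 J/s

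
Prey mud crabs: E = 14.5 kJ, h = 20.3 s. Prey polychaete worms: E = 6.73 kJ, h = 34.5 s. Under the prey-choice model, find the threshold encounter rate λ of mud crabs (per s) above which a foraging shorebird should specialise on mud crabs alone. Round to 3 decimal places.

0.019 per s

Drop polychaete worms once their profitability E₂/h₂ falls below the rate achievable on mud crabs alone: E₂/h₂ = λE₁/(1 + λh₁).
Solve for λ: λE₁h₂ = E₂(1 + λh₁) → λ(E₁h₂ − E₂h₁) = E₂ → λ = E₂/(E₁h₂ − E₂h₁).
λ = 6.73/(14.5×34.5 − 6.73×20.3) = 6.73/363.6 = 0.01851 per s.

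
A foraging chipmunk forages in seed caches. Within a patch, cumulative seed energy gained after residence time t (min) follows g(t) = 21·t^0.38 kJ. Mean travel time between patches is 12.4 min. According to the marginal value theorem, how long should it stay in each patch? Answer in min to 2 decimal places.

By the marginal value theorem, leave when the instantaneous gain rate g'(t) equals the habitat-wide average g(t)/(T + t).
g'(t) = 0.38·21·t^-0.62. Setting 0.38·21·t^-0.62 = 21·t^0.38/(12.4+t) gives 0.38(12.4+t) = t, so 0.62·t = 0.38×12.4.
t* = 0.38×12.4/0.62 = 7.6 min.

7.60 min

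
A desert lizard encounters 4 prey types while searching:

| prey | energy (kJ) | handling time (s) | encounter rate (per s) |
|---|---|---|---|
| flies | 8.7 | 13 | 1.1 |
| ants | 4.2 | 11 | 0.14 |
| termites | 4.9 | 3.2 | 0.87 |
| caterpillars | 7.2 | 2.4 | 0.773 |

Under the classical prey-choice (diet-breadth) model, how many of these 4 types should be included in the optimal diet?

Profitabilities (E/h, kJ/s): caterpillars 3, termites 1.53, flies 0.669, ants 0.382. Add prey in this order while the next type's profitability exceeds the intake rate on those already taken.
Rate on top 1: 1.949. termites: 1.53 < 1.949 → exclude; stop.
Optimal diet: caterpillars — 1 of 4 types.

1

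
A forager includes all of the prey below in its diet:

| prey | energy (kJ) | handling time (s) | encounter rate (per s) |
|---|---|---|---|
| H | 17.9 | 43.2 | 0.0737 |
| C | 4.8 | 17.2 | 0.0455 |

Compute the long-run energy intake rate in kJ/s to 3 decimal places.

R = Σλ_iE_i / (1 + Σλ_ih_i)
Numerator: 0.0737×17.9 + 0.0455×4.8 = 1.538
Denominator: 1 + 0.0737×43.2 + 0.0455×17.2 = 4.966
R = 1.538/4.966 = 0.3096 kJ/s

0.310 kJ/s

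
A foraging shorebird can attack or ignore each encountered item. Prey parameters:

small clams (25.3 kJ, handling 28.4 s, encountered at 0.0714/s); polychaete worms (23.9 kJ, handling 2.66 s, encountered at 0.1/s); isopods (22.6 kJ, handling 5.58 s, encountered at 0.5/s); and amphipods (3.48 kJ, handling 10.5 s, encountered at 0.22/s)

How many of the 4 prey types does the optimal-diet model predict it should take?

2

Rank by E/h (kJ/s): polychaete worms 8.98, isopods 4.05, small clams 0.891, amphipods 0.331. Include each in turn until the next type's E/h falls below the running intake rate.
Rate on top 1: 1.888. isopods: 4.05 > 1.888 → include.
Rate on top 2: 3.375. small clams: 0.891 < 3.375 → exclude; stop.
Optimal diet: polychaete worms, isopods — 2 of 4 types.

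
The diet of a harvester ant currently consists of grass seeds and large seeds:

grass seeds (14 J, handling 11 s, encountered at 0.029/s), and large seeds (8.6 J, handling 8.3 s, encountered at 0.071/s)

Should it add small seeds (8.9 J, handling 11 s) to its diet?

Yes

On grass seeds and large seeds alone, R = ΣλE/(1+Σλh) = 1.017/1.908 = 0.5327 J/s.
small seeds: E/h = 8.9/11 = 0.8091 J/s.
Since 0.8091 > R, including small seeds increases the long-run rate.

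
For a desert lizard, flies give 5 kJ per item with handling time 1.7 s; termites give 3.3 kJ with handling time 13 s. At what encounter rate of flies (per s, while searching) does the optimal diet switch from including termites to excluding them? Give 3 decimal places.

0.056 per s

Drop termites once their profitability E₂/h₂ falls below the rate achievable on flies alone: E₂/h₂ = λE₁/(1 + λh₁).
Solve for λ: λE₁h₂ = E₂(1 + λh₁) → λ(E₁h₂ − E₂h₁) = E₂ → λ = E₂/(E₁h₂ − E₂h₁).
λ = 3.3/(5×13 − 3.3×1.7) = 3.3/59.39 = 0.05556 per s.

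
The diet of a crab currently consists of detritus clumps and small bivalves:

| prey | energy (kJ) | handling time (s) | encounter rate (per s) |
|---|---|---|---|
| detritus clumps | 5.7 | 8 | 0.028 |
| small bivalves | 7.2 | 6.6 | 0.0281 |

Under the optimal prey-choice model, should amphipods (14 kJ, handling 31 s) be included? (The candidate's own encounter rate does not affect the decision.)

On detritus clumps and small bivalves alone, R = ΣλE/(1+Σλh) = 0.3619/1.409 = 0.2568 kJ/s.
Profitability of amphipods: 14/31 = 0.4516 kJ/s.
Since 0.4516 > R, including amphipods increases the long-run rate.

Yes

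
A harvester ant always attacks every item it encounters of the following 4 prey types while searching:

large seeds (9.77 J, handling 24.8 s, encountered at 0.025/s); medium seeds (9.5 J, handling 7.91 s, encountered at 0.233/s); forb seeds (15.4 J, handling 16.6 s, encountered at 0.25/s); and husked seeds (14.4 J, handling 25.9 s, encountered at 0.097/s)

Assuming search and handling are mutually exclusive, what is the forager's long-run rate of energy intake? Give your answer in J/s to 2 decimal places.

0.76 J/s

R = Σλ_iE_i / (1 + Σλ_ih_i)
Numerator: 0.025×9.77 + 0.233×9.5 + 0.25×15.4 + 0.097×14.4 = 7.705
Denominator: 1 + 0.025×24.8 + 0.233×7.91 + 0.25×16.6 + 0.097×25.9 = 10.13
R = 7.705/10.13 = 0.7609 J/s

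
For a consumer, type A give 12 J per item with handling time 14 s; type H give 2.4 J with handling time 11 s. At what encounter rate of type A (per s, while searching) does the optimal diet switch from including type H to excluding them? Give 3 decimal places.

0.024 per s

At the threshold, the rate on type A alone equals the profitability of type H: λ·12/(1 + λ·14) = 2.4/11 = 0.2182.
Rearranging, λ(12 − 0.2182×14) = 0.2182, so λ = 0.2182/8.945 = 0.02439 per s.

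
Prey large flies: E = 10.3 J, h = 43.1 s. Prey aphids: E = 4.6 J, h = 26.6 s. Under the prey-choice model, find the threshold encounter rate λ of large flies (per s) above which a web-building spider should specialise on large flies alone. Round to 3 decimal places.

0.061 per s

The zero-one rule: include aphids iff E₂/h₂ > λE₁/(1+λh₁). Equality gives the switch point.
λE₁h₂ = E₂ + λE₂h₁ ⇒ λ = E₂/(E₁h₂ − E₂h₁) = 4.6/(274 − 198.3) = 0.06075 per s.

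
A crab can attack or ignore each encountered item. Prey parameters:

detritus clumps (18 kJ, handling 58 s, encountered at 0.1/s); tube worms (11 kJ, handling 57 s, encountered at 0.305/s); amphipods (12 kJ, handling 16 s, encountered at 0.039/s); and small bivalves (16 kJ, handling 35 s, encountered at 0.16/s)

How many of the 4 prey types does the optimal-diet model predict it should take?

Profitabilities (E/h, kJ/s): amphipods 0.75, small bivalves 0.457, detritus clumps 0.31, tube worms 0.193. Add prey in this order while the next type's profitability exceeds the intake rate on those already taken.
Rate on top 1: 0.2882. small bivalves: 0.457 > 0.2882 → include.
Rate on top 2: 0.4192. detritus clumps: 0.31 < 0.4192 → exclude; stop.
Optimal diet: amphipods, small bivalves — 2 of 4 types.

2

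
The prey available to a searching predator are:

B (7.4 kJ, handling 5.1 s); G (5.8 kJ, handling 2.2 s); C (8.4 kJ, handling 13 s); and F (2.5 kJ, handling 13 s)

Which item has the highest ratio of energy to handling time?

G

Profitability E/h (kJ/s): B = 7.4/5.1 = 1.45, G = 5.8/2.2 = 2.64, C = 8.4/13 = 0.646, F = 2.5/13 = 0.192.
Ranked: G > B > C > F.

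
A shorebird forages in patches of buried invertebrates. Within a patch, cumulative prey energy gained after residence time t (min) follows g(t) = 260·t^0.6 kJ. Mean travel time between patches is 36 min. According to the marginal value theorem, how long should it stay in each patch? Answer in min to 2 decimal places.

54.00 min

By the marginal value theorem, leave when the instantaneous gain rate g'(t) equals the habitat-wide average g(t)/(T + t).
g'(t) = 0.6·260·t^-0.4. Setting 0.6·260·t^-0.4 = 260·t^0.6/(36+t) gives 0.6(36+t) = t, so 0.40·t = 0.6×36.
t* = 0.6×36/0.40 = 54 min.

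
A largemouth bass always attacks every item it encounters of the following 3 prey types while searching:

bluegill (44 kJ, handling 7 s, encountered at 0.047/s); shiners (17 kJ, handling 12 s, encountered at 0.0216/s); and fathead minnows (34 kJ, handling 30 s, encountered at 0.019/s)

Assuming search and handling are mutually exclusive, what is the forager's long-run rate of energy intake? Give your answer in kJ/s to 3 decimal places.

Energy encountered per unit search time: 0.047×44 + 0.0216×17 + 0.019×34 = 3.081 kJ/s.
Handling time per unit search time: 0.047×7 + 0.0216×12 + 0.019×30 = 1.158.
Rate = 3.081/(1 + 1.158) = 1.428 kJ/s.

1.428 kJ/s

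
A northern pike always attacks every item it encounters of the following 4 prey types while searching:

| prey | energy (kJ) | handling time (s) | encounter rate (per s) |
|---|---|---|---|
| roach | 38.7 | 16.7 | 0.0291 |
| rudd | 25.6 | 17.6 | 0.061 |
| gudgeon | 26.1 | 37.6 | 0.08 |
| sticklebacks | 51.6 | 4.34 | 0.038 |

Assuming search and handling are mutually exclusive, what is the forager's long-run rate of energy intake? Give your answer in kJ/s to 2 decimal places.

1.18 kJ/s

R = (0.0291×38.7 + 0.061×25.6 + 0.08×26.1 + 0.038×51.6) / (1 + 0.0291×16.7 + 0.061×17.6 + 0.08×37.6 + 0.038×4.34) = 6.737/5.732 = 1.175 kJ/s.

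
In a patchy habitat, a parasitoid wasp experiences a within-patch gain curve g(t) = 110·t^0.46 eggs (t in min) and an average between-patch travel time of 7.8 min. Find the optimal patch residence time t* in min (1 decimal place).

By the marginal value theorem, leave when the instantaneous gain rate g'(t) equals the habitat-wide average g(t)/(T + t).
g'(t) = 0.46·110·t^-0.54. Setting 0.46·110·t^-0.54 = 110·t^0.46/(7.8+t) gives 0.46(7.8+t) = t, so 0.54·t = 0.46×7.8.
t* = 0.46×7.8/0.54 = 6.644 min.

6.6 min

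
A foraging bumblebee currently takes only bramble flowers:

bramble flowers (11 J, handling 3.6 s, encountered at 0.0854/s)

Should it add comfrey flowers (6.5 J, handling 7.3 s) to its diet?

Intake rate on the current diet: R = (0.0854×11) / (1 + 0.0854×3.6) = 0.9394/1.307 = 0.7185 J/s.
comfrey flowers: E/h = 6.5/7.3 = 0.8904 J/s.
Since 0.8904 > R, including comfrey flowers increases the long-run rate.

Yes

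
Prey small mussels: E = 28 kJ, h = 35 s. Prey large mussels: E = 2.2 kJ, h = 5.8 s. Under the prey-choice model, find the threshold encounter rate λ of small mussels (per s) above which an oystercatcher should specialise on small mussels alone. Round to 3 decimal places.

The zero-one rule: include large mussels iff E₂/h₂ > λE₁/(1+λh₁). Equality gives the switch point.
λE₁h₂ = E₂ + λE₂h₁ ⇒ λ = E₂/(E₁h₂ − E₂h₁) = 2.2/(162.4 − 77) = 0.02576 per s.

0.026 per s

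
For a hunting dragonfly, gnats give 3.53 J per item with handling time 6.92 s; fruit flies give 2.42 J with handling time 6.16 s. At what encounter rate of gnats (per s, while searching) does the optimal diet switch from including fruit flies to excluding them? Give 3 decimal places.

Drop fruit flies once their profitability E₂/h₂ falls below the rate achievable on gnats alone: E₂/h₂ = λE₁/(1 + λh₁).
Solve for λ: λE₁h₂ = E₂(1 + λh₁) → λ(E₁h₂ − E₂h₁) = E₂ → λ = E₂/(E₁h₂ − E₂h₁).
λ = 2.42/(3.53×6.16 − 2.42×6.92) = 2.42/4.998 = 0.4842 per s.

0.484 per s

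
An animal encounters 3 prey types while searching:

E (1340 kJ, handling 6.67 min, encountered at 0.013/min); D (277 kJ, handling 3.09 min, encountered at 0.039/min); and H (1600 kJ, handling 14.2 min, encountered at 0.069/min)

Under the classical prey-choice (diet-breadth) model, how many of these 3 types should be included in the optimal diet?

3

Profitabilities (E/h, kJ/min): E 201, H 113, D 89.6. Add prey in this order while the next type's profitability exceeds the intake rate on those already taken.
Rate on top 1: 16.03. H: 113 > 16.03 → include.
Rate on top 2: 61.85. D: 89.6 > 61.85 → include.
Optimal diet: E, H, D — 3 of 3 types.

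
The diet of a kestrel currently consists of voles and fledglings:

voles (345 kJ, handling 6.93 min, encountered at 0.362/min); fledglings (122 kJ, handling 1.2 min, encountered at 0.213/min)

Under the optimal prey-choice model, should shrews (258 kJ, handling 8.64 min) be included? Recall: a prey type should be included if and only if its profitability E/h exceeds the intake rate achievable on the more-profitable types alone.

No

Current rate: (0.362×345 + 0.213×122)/(1 + 0.362×6.93 + 0.213×1.2) = 40.08 kJ/min.
shrews: E/h = 258/8.64 = 29.86 kJ/min.
29.86 < 40.08, so adding shrews would lower the average — exclude it.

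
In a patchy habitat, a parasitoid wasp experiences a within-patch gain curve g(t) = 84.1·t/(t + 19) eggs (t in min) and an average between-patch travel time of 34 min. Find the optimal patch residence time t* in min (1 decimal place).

By the marginal value theorem, leave when the instantaneous gain rate g'(t) equals the habitat-wide average g(t)/(T + t).
g'(t) = 84.1·19/(t + 19)². Setting 84.1·19/(t+19)² = 84.1t/[(t+19)(34+t)] gives 19(34+t) = t(t+19), so t² = 19×34 = 646.
t* = √646 = 25.42 min.

25.4 min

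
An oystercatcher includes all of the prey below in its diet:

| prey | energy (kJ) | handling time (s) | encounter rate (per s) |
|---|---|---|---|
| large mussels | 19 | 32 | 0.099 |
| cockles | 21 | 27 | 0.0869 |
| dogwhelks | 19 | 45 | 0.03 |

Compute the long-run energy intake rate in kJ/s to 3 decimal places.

Energy encountered per unit search time: 0.099×19 + 0.0869×21 + 0.03×19 = 4.276 kJ/s.
Handling time per unit search time: 0.099×32 + 0.0869×27 + 0.03×45 = 6.864.
Rate = 4.276/(1 + 6.864) = 0.5437 kJ/s.

0.544 kJ/s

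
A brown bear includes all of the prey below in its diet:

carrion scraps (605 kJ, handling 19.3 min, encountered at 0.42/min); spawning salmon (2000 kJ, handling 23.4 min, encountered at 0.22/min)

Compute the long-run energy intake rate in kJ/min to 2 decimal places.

48.70 kJ/min

R = Σλ_iE_i / (1 + Σλ_ih_i)
Numerator: 0.42×605 + 0.22×2000 = 694.1
Denominator: 1 + 0.42×19.3 + 0.22×23.4 = 14.25
R = 694.1/14.25 = 48.7 kJ/min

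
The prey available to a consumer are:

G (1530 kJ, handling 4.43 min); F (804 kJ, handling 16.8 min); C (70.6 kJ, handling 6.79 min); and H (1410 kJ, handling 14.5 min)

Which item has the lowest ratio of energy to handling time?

C

In descending order of E/h:
G: 1530/4.43 = 345 kJ/min
H: 1410/14.5 = 97.2 kJ/min
F: 804/16.8 = 47.9 kJ/min
C: 70.6/6.79 = 10.4 kJ/min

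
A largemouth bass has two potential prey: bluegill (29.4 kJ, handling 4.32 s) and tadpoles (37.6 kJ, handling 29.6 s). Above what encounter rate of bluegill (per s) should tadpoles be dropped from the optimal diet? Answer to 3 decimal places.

The zero-one rule: include tadpoles iff E₂/h₂ > λE₁/(1+λh₁). Equality gives the switch point.
λE₁h₂ = E₂ + λE₂h₁ ⇒ λ = E₂/(E₁h₂ − E₂h₁) = 37.6/(870.2 − 162.4) = 0.05312 per s.

0.053 per s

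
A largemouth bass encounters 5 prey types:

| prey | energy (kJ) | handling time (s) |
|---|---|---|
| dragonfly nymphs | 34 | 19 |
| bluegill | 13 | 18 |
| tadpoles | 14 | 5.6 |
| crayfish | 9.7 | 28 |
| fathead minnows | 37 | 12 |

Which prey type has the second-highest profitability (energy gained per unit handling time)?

tadpoles

In descending order of E/h:
fathead minnows: 37/12 = 3.08 kJ/s
tadpoles: 14/5.6 = 2.5 kJ/s
dragonfly nymphs: 34/19 = 1.79 kJ/s
bluegill: 13/18 = 0.722 kJ/s
crayfish: 9.7/28 = 0.346 kJ/s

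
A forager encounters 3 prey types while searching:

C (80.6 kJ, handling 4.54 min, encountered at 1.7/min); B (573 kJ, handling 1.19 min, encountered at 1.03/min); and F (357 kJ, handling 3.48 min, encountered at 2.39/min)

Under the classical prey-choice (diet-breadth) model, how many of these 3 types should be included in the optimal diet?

E/h in descending order: B 482, F 103, C 17.8 kJ/min. The optimal diet is the largest prefix of this list for which every included type satisfies E_i/h_i > R on the types above it.
Rate on top 1: 265.2. F: 103 < 265.2 → exclude; stop.
Optimal diet: B — 1 of 3 types.

1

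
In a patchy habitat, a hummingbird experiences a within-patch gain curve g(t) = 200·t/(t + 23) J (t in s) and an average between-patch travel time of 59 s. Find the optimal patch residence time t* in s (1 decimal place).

Maximise g(t)/(T+t): set derivative to zero → g'(t)(T+t) = g(t).
g'(t) = 200·23/(t + 23)². Setting 200·23/(t+23)² = 200t/[(t+23)(59+t)] gives 23(59+t) = t(t+23), so t² = 23×59 = 1357.
t* = √1357 = 36.84 s.

36.8 s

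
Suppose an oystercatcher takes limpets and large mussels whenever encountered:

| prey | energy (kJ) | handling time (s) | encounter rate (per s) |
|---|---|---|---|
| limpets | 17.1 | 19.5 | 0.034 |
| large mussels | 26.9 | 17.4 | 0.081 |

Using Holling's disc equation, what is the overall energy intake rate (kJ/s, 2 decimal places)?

R = (0.034×17.1 + 0.081×26.9) / (1 + 0.034×19.5 + 0.081×17.4) = 2.76/3.072 = 0.8984 kJ/s.

0.90 kJ/s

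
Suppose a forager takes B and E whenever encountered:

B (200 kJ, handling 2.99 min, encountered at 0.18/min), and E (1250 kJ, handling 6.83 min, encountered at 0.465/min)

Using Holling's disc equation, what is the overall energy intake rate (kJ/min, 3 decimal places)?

130.936 kJ/min

R = Σλ_iE_i / (1 + Σλ_ih_i)
Numerator: 0.18×200 + 0.465×1250 = 617.2
Denominator: 1 + 0.18×2.99 + 0.465×6.83 = 4.714
R = 617.2/4.714 = 130.9 kJ/min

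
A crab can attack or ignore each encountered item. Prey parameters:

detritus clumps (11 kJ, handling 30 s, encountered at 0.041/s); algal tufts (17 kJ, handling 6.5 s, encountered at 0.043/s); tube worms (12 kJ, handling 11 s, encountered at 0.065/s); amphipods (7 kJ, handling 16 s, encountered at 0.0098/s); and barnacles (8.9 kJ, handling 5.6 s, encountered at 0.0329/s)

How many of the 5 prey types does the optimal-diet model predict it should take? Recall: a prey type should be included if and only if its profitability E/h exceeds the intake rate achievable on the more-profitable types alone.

Profitabilities (E/h, kJ/s): algal tufts 2.62, barnacles 1.59, tube worms 1.09, amphipods 0.438, detritus clumps 0.367. Add prey in this order while the next type's profitability exceeds the intake rate on those already taken.
Rate on top 1: 0.5713. barnacles: 1.59 > 0.5713 → include.
Rate on top 2: 0.6994. tube worms: 1.09 > 0.6994 → include.
Rate on top 3: 0.8279. amphipods: 0.438 < 0.8279 → exclude; stop.
Optimal diet: algal tufts, barnacles, tube worms — 3 of 5 types.

3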